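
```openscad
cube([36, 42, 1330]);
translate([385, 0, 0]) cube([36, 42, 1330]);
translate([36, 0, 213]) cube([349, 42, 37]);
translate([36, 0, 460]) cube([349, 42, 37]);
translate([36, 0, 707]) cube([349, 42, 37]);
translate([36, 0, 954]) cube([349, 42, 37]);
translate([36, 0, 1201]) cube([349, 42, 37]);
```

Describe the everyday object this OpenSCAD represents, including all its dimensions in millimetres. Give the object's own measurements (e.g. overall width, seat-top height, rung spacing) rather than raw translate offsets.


A straight ladder. Two 36×42 mm vertical rails, 1330 mm tall, stand 421 mm apart (outside-to-outside) with their front faces coplanar on the −y side. 5 rungs, each 42 mm deep and 37 mm tall, span between the inner faces of the rails, front faces flush with the rails. The lowest rung's underside is at z = 213 mm and rungs are spaced 247 mm apart (underside to underside).


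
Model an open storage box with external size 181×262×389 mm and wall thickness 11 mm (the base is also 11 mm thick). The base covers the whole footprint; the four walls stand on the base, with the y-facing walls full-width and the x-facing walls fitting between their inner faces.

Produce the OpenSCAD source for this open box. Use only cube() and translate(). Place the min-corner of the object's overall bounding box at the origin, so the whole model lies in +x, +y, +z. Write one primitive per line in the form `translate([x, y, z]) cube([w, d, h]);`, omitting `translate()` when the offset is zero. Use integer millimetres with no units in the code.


cube([181, 262, 11]);
translate([0, 0, 11]) cube([181, 11, 378]);
translate([0, 251, 11]) cube([181, 11, 378]);
translate([0, 11, 11]) cube([11, 240, 378]);
translate([170, 11, 11]) cube([11, 240, 378]);


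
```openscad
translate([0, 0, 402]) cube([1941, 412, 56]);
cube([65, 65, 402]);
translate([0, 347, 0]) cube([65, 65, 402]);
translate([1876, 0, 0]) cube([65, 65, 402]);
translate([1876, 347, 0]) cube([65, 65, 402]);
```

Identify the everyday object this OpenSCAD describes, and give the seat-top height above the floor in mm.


A bench. The seat-top height is 458 mm.

A long slab on four corner posts — a bench. The slab sits at z = 402 with thickness 56, so the top is 402 + 56 = 458 mm.


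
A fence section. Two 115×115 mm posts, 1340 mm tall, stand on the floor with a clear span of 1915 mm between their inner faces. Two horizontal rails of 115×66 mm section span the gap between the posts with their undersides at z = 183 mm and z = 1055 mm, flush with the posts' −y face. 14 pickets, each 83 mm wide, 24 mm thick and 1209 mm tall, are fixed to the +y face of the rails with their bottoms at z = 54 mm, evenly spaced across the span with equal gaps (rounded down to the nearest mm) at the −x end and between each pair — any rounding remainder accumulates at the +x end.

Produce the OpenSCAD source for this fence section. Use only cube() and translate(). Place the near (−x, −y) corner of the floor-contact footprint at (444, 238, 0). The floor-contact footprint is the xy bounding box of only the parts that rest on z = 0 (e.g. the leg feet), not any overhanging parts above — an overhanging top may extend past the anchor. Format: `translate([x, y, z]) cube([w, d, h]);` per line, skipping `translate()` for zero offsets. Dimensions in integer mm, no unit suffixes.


translate([444, 238, 0]) cube([115, 115, 1340]);
translate([2474, 238, 0]) cube([115, 115, 1340]);
translate([559, 238, 183]) cube([1915, 115, 66]);
translate([559, 238, 1055]) cube([1915, 115, 66]);
translate([609, 353, 54]) cube([83, 24, 1209]);
translate([742, 353, 54]) cube([83, 24, 1209]);
translate([875, 353, 54]) cube([83, 24, 1209]);
translate([1008, 353, 54]) cube([83, 24, 1209]);
translate([1141, 353, 54]) cube([83, 24, 1209]);
translate([1274, 353, 54]) cube([83, 24, 1209]);
translate([1407, 353, 54]) cube([83, 24, 1209]);
translate([1540, 353, 54]) cube([83, 24, 1209]);
translate([1673, 353, 54]) cube([83, 24, 1209]);
translate([1806, 353, 54]) cube([83, 24, 1209]);
translate([1939, 353, 54]) cube([83, 24, 1209]);
translate([2072, 353, 54]) cube([83, 24, 1209]);
translate([2205, 353, 54]) cube([83, 24, 1209]);
translate([2338, 353, 54]) cube([83, 24, 1209]);


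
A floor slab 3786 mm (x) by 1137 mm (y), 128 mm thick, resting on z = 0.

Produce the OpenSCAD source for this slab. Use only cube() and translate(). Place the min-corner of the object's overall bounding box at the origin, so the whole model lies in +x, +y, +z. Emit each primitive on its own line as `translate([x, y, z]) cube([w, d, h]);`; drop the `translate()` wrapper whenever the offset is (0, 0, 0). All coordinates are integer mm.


cube([3786, 1137, 128]);


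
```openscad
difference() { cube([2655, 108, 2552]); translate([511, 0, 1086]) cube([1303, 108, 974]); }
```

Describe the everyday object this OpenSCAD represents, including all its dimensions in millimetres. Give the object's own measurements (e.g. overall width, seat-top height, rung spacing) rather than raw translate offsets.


A wall 2655 mm long (x), 108 mm thick (y), 2552 mm tall, with a rectangular window opening cut through it. The opening is 1303 mm wide and 974 mm tall; its sill is at z = 1086 mm and its near (−x) edge is 511 mm from the wall's −x end. The opening passes through the full wall thickness.


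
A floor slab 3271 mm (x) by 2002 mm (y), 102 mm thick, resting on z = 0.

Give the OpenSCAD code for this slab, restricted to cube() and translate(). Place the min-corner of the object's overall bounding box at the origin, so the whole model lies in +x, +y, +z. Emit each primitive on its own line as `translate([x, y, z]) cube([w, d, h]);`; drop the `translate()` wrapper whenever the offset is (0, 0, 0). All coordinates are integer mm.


cube([3271, 2002, 102]);


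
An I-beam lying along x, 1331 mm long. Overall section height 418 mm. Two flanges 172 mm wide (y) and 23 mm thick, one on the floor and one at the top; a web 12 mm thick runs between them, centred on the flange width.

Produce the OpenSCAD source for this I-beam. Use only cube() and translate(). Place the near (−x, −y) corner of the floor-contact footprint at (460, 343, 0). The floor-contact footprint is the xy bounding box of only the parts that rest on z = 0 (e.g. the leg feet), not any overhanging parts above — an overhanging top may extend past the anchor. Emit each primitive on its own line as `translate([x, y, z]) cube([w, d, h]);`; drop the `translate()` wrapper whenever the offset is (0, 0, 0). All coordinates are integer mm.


translate([460, 343, 0]) cube([1331, 172, 23]);
translate([460, 423, 23]) cube([1331, 12, 372]);
translate([460, 343, 395]) cube([1331, 172, 23]);


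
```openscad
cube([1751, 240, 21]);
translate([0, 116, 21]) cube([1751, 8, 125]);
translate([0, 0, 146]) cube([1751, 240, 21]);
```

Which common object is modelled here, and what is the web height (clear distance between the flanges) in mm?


An I-beam. The web height is 125 mm.

Two wide flanges with a thin centred web — an I-beam. Overall 167 mm minus two 21 mm flanges gives a web of 167 − 2·21 = 125 mm.


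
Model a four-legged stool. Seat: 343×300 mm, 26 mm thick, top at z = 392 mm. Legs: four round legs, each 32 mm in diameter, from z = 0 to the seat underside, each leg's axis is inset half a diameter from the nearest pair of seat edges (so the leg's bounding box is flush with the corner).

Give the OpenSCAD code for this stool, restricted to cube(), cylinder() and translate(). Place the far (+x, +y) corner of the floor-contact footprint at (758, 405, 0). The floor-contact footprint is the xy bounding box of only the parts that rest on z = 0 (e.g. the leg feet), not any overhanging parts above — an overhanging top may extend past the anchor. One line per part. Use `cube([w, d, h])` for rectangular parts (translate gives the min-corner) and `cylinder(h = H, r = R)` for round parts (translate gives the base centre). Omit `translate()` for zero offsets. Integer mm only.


translate([415, 105, 366]) cube([343, 300, 26]);
translate([431, 121, 0]) cylinder(h = 366, r = 16);
translate([742, 121, 0]) cylinder(h = 366, r = 16);
translate([431, 389, 0]) cylinder(h = 366, r = 16);
translate([742, 389, 0]) cylinder(h = 366, r = 16);


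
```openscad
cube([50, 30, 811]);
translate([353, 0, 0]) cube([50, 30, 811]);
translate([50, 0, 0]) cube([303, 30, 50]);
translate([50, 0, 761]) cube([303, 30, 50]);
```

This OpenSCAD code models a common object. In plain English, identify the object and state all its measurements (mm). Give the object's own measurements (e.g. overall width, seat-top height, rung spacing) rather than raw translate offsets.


A rectangular picture frame lying in the x–z plane (depth along y). The opening is 303 mm wide (x) by 711 mm tall (z), surrounded by a border 50 mm wide on all four sides. The frame is 30 mm deep and is made of two full-height vertical stiles with two horizontal rails fitted between them.


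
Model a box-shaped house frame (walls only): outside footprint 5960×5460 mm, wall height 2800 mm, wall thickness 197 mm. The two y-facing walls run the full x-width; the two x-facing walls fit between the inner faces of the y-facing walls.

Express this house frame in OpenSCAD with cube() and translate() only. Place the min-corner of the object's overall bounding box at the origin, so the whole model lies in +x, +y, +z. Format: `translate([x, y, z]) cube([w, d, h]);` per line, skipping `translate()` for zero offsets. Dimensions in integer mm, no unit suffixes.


cube([5960, 197, 2800]);
translate([0, 5263, 0]) cube([5960, 197, 2800]);
translate([0, 197, 0]) cube([197, 5066, 2800]);
translate([5763, 197, 0]) cube([197, 5066, 2800]);


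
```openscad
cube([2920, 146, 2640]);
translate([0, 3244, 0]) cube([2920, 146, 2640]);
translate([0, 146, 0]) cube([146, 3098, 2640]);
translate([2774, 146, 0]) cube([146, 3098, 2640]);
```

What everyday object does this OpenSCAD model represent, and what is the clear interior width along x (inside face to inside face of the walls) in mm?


A house (or room) frame. The interior width is 2628 mm.

Four 2640 mm walls enclosing a rectangle with no floor or roof — a room or house frame. Outside width is 2920 mm and wall thickness is 146 mm, so the interior width is 2920 − 2 × 146 = 2628 mm.


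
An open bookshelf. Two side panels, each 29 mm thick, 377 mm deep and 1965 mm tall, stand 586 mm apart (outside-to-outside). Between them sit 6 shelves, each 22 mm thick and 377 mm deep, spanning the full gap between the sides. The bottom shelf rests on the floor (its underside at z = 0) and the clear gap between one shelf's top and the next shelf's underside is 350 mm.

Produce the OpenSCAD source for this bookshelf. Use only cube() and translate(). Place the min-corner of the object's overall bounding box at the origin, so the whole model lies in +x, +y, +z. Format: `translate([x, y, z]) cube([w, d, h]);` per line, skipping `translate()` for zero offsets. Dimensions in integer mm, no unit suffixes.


cube([29, 377, 1965]);
translate([557, 0, 0]) cube([29, 377, 1965]);
translate([29, 0, 0]) cube([528, 377, 22]);
translate([29, 0, 372]) cube([528, 377, 22]);
translate([29, 0, 744]) cube([528, 377, 22]);
translate([29, 0, 1116]) cube([528, 377, 22]);
translate([29, 0, 1488]) cube([528, 377, 22]);
translate([29, 0, 1860]) cube([528, 377, 22]);


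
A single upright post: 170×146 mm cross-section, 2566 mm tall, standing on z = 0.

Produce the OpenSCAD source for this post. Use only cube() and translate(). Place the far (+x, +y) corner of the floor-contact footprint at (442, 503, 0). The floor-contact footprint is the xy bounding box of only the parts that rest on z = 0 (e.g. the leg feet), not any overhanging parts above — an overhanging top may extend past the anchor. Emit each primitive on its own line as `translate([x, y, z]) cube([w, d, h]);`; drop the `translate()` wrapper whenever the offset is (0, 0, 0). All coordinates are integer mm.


translate([272, 357, 0]) cube([170, 146, 2566]);


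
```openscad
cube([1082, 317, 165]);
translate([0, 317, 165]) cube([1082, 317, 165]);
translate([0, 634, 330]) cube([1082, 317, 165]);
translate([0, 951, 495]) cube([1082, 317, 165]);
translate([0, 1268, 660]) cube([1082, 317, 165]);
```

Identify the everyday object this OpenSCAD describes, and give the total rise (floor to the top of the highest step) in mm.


A staircase. The total rise is 825 mm.

5 identical blocks, each offset up and back from the previous — a staircase. Each step is 165 mm tall and there are 5 of them, so the total rise is 5 × 165 = 825 mm.


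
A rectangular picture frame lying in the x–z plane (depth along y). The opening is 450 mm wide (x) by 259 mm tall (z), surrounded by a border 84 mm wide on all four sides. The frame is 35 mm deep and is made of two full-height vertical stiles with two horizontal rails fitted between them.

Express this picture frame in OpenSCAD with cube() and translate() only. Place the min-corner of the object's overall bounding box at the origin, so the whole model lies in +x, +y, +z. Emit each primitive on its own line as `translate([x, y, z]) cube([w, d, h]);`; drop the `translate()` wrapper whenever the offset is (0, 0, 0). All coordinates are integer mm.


cube([84, 35, 427]);
translate([534, 0, 0]) cube([84, 35, 427]);
translate([84, 0, 0]) cube([450, 35, 84]);
translate([84, 0, 343]) cube([450, 35, 84]);


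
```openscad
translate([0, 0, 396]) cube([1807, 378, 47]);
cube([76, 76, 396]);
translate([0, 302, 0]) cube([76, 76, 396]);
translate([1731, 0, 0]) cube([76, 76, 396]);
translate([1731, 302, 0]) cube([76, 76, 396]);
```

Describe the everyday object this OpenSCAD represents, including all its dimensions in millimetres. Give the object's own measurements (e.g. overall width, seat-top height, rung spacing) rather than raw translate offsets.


A bench: a 1807×378 mm seat slab, 47 mm thick, top at z = 443 mm, on four 76×76 mm square legs flush with the seat corners and standing on z = 0.


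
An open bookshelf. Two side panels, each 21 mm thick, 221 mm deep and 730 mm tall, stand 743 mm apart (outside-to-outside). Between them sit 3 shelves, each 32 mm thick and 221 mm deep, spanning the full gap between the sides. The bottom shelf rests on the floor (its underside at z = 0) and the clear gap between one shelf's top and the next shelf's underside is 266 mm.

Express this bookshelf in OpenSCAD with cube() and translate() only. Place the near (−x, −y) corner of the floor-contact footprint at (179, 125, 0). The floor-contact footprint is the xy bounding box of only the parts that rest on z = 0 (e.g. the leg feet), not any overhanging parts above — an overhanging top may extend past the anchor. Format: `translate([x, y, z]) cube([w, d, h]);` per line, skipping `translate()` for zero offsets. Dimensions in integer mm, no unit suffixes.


translate([179, 125, 0]) cube([21, 221, 730]);
translate([901, 125, 0]) cube([21, 221, 730]);
translate([200, 125, 0]) cube([701, 221, 32]);
translate([200, 125, 298]) cube([701, 221, 32]);
translate([200, 125, 596]) cube([701, 221, 32]);


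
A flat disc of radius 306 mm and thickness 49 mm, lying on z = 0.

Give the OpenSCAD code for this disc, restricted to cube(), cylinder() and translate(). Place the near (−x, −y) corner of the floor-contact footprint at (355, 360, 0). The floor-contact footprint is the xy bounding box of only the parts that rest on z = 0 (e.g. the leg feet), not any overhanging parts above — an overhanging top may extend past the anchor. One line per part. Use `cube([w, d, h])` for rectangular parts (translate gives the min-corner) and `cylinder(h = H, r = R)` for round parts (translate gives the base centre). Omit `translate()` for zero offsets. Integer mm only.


translate([661, 666, 0]) cylinder(h = 49, r = 306);


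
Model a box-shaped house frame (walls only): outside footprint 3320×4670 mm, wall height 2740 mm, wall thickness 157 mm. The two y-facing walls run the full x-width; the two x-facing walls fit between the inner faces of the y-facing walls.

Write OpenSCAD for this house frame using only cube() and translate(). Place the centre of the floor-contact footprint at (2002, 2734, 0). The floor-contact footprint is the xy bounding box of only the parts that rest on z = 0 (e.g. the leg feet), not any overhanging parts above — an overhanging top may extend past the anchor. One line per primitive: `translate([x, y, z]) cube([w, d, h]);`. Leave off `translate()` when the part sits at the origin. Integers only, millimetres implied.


translate([342, 399, 0]) cube([3320, 157, 2740]);
translate([342, 4912, 0]) cube([3320, 157, 2740]);
translate([342, 556, 0]) cube([157, 4356, 2740]);
translate([3505, 556, 0]) cube([157, 4356, 2740]);


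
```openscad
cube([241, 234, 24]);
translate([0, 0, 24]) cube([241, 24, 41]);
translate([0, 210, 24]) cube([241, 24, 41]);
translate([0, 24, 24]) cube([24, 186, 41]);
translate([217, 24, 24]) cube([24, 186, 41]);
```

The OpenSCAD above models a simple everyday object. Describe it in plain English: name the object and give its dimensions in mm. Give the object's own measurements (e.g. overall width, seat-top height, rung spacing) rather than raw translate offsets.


An open-topped rectangular box: outside dimensions 241×234×65 mm, with a uniform wall and base thickness of 24 mm. The base is a full 241×234 slab on the floor; four walls sit on top of the base. The front and back walls (the −y and +y sides) span the full width; the two side walls fit between them.


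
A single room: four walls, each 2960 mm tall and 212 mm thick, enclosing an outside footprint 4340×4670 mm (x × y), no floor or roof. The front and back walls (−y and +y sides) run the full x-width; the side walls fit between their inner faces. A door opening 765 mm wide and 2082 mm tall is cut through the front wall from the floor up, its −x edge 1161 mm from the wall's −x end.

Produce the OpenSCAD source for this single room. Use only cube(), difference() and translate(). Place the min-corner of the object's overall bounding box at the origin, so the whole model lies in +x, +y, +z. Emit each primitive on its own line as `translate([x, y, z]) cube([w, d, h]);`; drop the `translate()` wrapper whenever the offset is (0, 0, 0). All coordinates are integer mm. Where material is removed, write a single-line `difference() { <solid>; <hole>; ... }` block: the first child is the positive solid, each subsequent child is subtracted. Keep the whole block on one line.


difference() { cube([4340, 212, 2960]); translate([1161, 0, 0]) cube([765, 212, 2082]); }
translate([0, 4458, 0]) cube([4340, 212, 2960]);
translate([0, 212, 0]) cube([212, 4246, 2960]);
translate([4128, 212, 0]) cube([212, 4246, 2960]);


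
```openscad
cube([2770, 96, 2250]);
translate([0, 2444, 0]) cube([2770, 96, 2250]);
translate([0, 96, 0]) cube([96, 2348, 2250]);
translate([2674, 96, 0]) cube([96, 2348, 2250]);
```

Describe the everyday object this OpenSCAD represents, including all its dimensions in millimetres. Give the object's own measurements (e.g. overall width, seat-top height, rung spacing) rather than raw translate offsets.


The wall frame of a small rectangular building: four walls, each 2250 mm tall and 96 mm thick, enclosing a footprint 2770 mm (x) by 2540 mm (y) outside-to-outside, with no floor or roof. The front and back walls (the −y and +y sides) span the full width; the two side walls fit between them.


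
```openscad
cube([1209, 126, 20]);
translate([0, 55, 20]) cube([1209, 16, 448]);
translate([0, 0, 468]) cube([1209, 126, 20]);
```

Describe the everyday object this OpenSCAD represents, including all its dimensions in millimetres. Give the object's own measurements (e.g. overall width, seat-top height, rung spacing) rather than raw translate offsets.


An I-beam lying along x, 1209 mm long. Overall section height 488 mm. Two flanges 126 mm wide (y) and 20 mm thick, one on the floor and one at the top; a web 16 mm thick runs between them, centred on the flange width.


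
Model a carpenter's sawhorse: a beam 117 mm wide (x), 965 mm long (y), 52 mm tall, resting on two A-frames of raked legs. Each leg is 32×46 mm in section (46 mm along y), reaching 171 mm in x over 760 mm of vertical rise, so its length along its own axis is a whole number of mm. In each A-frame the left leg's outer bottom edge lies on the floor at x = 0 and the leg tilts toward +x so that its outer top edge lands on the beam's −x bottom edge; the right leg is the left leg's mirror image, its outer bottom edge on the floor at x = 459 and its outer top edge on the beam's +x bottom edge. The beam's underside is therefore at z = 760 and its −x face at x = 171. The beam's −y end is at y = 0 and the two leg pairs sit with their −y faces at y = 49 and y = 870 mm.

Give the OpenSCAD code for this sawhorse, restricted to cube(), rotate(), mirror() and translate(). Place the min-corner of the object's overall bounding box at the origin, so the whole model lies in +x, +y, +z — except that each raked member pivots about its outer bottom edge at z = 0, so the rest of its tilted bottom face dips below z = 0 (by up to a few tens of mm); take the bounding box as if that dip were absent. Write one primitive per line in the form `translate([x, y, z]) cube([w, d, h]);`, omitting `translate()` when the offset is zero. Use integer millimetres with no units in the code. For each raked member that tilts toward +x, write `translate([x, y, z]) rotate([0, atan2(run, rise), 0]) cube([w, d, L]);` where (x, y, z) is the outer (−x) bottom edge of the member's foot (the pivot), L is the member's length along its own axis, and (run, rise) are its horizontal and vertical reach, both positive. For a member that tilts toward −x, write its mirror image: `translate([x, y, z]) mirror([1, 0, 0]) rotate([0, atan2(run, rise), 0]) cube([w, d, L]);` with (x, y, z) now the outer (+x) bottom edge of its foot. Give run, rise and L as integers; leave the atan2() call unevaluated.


translate([171, 0, 760]) cube([117, 965, 52]);
translate([0, 49, 0]) rotate([0, atan2(171, 760), 0]) cube([32, 46, 779]);
translate([459, 49, 0]) mirror([1, 0, 0]) rotate([0, atan2(171, 760), 0]) cube([32, 46, 779]);
translate([0, 870, 0]) rotate([0, atan2(171, 760), 0]) cube([32, 46, 779]);
translate([459, 870, 0]) mirror([1, 0, 0]) rotate([0, atan2(171, 760), 0]) cube([32, 46, 779]);


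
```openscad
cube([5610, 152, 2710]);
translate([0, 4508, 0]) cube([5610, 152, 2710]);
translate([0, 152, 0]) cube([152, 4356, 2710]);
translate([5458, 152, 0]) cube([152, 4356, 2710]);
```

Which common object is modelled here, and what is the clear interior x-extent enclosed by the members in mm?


A house (or room) frame. The interior width is 5306 mm.

Four 2710 mm walls enclosing a rectangle with no floor or roof — a room or house frame. Outside width is 5610 mm and wall thickness is 152 mm, so the interior width is 5610 − 2 × 152 = 5306 mm.


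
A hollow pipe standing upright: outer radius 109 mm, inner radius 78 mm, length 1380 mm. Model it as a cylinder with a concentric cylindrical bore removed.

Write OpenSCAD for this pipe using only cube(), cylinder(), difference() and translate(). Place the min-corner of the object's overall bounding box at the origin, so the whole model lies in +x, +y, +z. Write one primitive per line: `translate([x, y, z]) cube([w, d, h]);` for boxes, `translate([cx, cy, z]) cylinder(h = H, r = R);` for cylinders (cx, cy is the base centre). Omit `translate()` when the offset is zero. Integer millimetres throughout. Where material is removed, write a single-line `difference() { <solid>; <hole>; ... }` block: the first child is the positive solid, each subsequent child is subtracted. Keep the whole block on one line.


difference() { translate([109, 109, 0]) cylinder(h = 1380, r = 109); translate([109, 109, 0]) cylinder(h = 1380, r = 78); }


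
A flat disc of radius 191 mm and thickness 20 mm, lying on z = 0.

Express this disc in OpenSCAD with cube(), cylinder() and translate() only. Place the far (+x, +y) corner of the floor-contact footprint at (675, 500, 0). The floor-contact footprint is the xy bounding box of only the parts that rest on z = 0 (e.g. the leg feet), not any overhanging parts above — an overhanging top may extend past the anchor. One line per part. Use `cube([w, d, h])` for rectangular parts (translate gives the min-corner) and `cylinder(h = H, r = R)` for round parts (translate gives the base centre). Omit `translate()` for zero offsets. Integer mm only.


translate([484, 309, 0]) cylinder(h = 20, r = 191);


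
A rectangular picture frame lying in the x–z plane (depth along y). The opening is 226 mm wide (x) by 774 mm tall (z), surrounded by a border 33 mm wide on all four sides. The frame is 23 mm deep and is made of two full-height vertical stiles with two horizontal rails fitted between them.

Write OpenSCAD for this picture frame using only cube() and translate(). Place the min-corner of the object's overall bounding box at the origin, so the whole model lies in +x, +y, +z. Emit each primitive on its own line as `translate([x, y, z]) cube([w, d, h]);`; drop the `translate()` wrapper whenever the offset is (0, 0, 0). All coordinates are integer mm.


cube([33, 23, 840]);
translate([259, 0, 0]) cube([33, 23, 840]);
translate([33, 0, 0]) cube([226, 23, 33]);
translate([33, 0, 807]) cube([226, 23, 33]);


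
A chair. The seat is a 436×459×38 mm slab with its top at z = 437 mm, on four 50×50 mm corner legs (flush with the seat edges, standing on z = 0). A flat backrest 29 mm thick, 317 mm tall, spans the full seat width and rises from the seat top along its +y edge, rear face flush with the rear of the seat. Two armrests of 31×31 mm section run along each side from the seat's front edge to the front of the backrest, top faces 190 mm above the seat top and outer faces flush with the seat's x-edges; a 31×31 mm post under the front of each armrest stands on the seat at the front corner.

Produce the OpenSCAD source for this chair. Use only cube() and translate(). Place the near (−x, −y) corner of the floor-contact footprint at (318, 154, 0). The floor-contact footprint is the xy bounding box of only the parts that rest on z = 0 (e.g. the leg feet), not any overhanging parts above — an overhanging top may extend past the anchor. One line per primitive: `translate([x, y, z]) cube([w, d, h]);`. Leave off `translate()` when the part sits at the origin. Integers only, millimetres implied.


translate([318, 154, 399]) cube([436, 459, 38]);
translate([318, 154, 0]) cube([50, 50, 399]);
translate([704, 154, 0]) cube([50, 50, 399]);
translate([318, 563, 0]) cube([50, 50, 399]);
translate([704, 563, 0]) cube([50, 50, 399]);
translate([318, 584, 437]) cube([436, 29, 317]);
translate([318, 154, 596]) cube([31, 430, 31]);
translate([723, 154, 596]) cube([31, 430, 31]);
translate([318, 154, 437]) cube([31, 31, 159]);
translate([723, 154, 437]) cube([31, 31, 159]);


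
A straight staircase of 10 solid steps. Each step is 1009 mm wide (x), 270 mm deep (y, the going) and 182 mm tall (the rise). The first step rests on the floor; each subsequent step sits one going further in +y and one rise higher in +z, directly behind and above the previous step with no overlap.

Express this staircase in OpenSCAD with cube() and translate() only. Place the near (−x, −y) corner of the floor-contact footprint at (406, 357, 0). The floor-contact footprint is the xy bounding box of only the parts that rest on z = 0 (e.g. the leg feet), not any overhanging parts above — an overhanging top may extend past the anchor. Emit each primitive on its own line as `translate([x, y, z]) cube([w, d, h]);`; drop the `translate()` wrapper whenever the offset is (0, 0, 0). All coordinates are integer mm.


translate([406, 357, 0]) cube([1009, 270, 182]);
translate([406, 627, 182]) cube([1009, 270, 182]);
translate([406, 897, 364]) cube([1009, 270, 182]);
translate([406, 1167, 546]) cube([1009, 270, 182]);
translate([406, 1437, 728]) cube([1009, 270, 182]);
translate([406, 1707, 910]) cube([1009, 270, 182]);
translate([406, 1977, 1092]) cube([1009, 270, 182]);
translate([406, 2247, 1274]) cube([1009, 270, 182]);
translate([406, 2517, 1456]) cube([1009, 270, 182]);
translate([406, 2787, 1638]) cube([1009, 270, 182]);


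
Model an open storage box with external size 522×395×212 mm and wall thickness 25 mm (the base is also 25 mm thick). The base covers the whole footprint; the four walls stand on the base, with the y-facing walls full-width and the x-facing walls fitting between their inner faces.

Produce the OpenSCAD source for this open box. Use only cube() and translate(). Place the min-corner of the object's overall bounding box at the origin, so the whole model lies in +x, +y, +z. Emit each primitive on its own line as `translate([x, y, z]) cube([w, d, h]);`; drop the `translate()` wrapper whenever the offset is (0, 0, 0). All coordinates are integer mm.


cube([522, 395, 25]);
translate([0, 0, 25]) cube([522, 25, 187]);
translate([0, 370, 25]) cube([522, 25, 187]);
translate([0, 25, 25]) cube([25, 345, 187]);
translate([497, 25, 25]) cube([25, 345, 187]);


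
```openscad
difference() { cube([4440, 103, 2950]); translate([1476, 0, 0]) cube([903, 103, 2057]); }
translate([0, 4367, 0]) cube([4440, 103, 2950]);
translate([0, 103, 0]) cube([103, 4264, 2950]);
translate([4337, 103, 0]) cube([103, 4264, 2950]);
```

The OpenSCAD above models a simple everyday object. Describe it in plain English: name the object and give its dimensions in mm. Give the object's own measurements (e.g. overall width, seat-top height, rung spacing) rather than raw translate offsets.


A single room: four walls, each 2950 mm tall and 103 mm thick, enclosing an outside footprint 4440×4470 mm (x × y), no floor or roof. The front and back walls (−y and +y sides) run the full x-width; the side walls fit between their inner faces. A door opening 903 mm wide and 2057 mm tall is cut through the front wall from the floor up, its −x edge 1476 mm from the wall's −x end.


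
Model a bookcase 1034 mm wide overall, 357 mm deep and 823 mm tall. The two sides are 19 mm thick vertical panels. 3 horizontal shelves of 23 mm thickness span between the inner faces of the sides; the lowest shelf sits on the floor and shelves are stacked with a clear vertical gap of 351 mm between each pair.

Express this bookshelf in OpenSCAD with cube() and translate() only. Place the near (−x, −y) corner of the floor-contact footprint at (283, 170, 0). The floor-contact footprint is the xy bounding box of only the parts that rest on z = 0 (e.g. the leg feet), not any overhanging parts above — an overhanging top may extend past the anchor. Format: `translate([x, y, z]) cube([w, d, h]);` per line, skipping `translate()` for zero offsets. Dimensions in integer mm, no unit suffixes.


translate([283, 170, 0]) cube([19, 357, 823]);
translate([1298, 170, 0]) cube([19, 357, 823]);
translate([302, 170, 0]) cube([996, 357, 23]);
translate([302, 170, 374]) cube([996, 357, 23]);
translate([302, 170, 748]) cube([996, 357, 23]);


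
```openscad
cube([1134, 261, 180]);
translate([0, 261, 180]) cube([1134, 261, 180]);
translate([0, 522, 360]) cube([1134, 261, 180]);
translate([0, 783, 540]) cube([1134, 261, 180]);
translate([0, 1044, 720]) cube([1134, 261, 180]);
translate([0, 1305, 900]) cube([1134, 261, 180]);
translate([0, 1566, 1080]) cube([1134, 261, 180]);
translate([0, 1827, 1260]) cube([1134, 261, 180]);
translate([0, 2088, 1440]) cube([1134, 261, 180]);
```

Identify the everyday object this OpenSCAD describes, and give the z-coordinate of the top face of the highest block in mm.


A staircase. The total rise is 1620 mm.

9 identical blocks, each offset up and back from the previous — a staircase. Each step is 180 mm tall and there are 9 of them, so the total rise is 9 × 180 = 1620 mm.


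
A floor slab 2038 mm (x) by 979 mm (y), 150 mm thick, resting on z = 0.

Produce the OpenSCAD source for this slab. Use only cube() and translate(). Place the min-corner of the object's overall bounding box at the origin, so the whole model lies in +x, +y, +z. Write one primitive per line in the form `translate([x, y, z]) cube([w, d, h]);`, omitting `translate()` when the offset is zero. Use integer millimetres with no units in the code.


cube([2038, 979, 150]);


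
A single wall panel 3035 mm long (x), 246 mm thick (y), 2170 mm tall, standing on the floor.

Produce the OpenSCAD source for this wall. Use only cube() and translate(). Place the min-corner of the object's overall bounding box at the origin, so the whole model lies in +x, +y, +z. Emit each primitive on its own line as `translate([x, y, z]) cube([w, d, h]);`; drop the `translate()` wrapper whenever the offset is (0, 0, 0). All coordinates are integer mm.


cube([3035, 246, 2170]);


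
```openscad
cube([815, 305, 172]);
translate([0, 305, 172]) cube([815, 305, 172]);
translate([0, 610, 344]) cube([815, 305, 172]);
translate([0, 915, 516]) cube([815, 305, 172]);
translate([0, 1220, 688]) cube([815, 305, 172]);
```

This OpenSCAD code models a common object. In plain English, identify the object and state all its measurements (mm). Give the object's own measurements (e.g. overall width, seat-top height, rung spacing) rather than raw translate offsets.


A straight staircase of 5 solid steps. Each step is 815 mm wide (x), 305 mm deep (y, the going) and 172 mm tall (the rise). The first step rests on the floor; each subsequent step sits one going further in +y and one rise higher in +z, directly behind and above the previous step with no overlap.


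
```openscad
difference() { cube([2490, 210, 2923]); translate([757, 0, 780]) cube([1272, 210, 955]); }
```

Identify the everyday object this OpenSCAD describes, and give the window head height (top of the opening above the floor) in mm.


A wall with a window opening. The window head height is 1735 mm.

A wall with a rectangular opening subtracted — a window. Sill at z = 780, opening 955 mm tall, so the head is at 780 + 955 = 1735 mm.


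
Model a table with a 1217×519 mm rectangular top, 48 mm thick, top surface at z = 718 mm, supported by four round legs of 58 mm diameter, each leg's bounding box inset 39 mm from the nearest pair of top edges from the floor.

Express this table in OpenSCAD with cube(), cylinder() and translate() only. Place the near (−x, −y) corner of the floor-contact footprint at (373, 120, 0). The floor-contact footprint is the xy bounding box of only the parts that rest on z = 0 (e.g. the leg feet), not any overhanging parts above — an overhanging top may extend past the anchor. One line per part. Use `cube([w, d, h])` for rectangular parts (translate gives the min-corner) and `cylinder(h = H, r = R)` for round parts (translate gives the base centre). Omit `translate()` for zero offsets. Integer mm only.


translate([334, 81, 670]) cube([1217, 519, 48]);
translate([402, 149, 0]) cylinder(h = 670, r = 29);
translate([1483, 149, 0]) cylinder(h = 670, r = 29);
translate([402, 532, 0]) cylinder(h = 670, r = 29);
translate([1483, 532, 0]) cylinder(h = 670, r = 29);


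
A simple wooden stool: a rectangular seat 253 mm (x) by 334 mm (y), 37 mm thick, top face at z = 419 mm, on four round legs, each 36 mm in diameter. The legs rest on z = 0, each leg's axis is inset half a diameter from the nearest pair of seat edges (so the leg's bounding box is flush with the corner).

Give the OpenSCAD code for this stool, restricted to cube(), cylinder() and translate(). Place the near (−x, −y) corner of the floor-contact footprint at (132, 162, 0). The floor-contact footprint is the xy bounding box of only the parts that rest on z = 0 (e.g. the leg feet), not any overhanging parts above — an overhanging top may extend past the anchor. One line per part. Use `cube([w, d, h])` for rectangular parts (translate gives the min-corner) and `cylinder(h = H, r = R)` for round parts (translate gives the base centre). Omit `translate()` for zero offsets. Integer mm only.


translate([132, 162, 382]) cube([253, 334, 37]);
translate([150, 180, 0]) cylinder(h = 382, r = 18);
translate([367, 180, 0]) cylinder(h = 382, r = 18);
translate([150, 478, 0]) cylinder(h = 382, r = 18);
translate([367, 478, 0]) cylinder(h = 382, r = 18);


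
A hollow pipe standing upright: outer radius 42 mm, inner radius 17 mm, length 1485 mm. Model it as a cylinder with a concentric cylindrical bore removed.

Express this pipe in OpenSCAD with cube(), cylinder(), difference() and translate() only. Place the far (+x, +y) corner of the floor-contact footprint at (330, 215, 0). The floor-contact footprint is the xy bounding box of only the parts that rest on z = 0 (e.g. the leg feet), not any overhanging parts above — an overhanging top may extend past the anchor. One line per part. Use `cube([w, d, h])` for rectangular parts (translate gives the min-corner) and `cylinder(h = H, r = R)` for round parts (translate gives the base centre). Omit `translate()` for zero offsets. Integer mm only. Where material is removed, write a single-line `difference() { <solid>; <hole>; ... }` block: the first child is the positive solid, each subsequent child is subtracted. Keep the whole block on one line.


difference() { translate([288, 173, 0]) cylinder(h = 1485, r = 42); translate([288, 173, 0]) cylinder(h = 1485, r = 17); }


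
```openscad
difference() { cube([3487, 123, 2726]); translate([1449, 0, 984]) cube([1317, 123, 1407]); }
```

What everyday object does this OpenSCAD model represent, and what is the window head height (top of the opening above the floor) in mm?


A wall with a window opening. The window head height is 2391 mm.

A wall with a rectangular opening subtracted — a window. Sill at z = 984, opening 1407 mm tall, so the head is at 984 + 1407 = 2391 mm.


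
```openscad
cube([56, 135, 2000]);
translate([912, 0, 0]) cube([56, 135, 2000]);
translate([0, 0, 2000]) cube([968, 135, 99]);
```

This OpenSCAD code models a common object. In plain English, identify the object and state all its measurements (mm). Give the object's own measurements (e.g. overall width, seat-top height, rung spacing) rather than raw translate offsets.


A door frame. The clear opening is 856 mm wide and 2000 mm high. Two 56 mm wide jambs, 135 mm deep, stand either side of the opening from the floor to the top of the opening. A 99 mm thick head sits across the top of both jambs, spanning the full outside width of the frame.


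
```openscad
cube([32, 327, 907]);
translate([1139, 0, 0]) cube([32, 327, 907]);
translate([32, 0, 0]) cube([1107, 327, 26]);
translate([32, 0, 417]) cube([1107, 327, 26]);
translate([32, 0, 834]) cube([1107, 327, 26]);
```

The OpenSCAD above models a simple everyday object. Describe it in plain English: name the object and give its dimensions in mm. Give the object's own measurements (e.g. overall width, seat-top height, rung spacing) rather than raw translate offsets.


An open bookshelf. Two side panels, each 32 mm thick, 327 mm deep and 907 mm tall, stand 1171 mm apart (outside-to-outside). Between them sit 3 shelves, each 26 mm thick and 327 mm deep, spanning the full gap between the sides. The bottom shelf rests on the floor (its underside at z = 0) and the clear gap between one shelf's top and the next shelf's underside is 391 mm.


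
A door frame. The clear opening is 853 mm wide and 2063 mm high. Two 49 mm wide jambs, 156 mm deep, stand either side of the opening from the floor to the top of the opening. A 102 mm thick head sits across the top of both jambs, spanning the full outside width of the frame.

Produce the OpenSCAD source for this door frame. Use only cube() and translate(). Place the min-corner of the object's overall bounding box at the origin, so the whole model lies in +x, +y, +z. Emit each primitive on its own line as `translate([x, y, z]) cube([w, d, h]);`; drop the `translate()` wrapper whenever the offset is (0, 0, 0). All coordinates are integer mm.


cube([49, 156, 2063]);
translate([902, 0, 0]) cube([49, 156, 2063]);
translate([0, 0, 2063]) cube([951, 156, 102]);


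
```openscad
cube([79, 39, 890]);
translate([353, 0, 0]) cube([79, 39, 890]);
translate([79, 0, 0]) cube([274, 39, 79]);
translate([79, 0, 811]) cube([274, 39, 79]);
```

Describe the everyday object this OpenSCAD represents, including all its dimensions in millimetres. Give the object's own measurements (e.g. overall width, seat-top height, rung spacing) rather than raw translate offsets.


A rectangular picture frame lying in the x–z plane (depth along y). The opening is 274 mm wide (x) by 732 mm tall (z), surrounded by a border 79 mm wide on all four sides. The frame is 39 mm deep and is made of two full-height vertical stiles with two horizontal rails fitted between them.
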